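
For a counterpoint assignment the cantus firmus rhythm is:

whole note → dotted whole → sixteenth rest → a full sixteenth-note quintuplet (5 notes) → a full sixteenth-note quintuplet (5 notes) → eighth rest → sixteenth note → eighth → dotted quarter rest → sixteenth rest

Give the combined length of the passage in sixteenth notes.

Express everything in sixteenth notes: whole note = 16; dotted whole = 24; sixteenth rest = 1; a full sixteenth-note quintuplet (5 notes) (five quintuplet sixteenths span one quarter) = 4; a full sixteenth-note quintuplet (5 notes) (five quintuplet sixteenths span one quarter) = 4; eighth rest = 2; sixteenth note = 1; eighth = 2; dotted quarter rest = 6; sixteenth rest = 1.
Adding: 16 + 24 + 1 + 4 + 4 + 2 + 1 + 2 + 6 + 1 = 61 sixteenth notes.

61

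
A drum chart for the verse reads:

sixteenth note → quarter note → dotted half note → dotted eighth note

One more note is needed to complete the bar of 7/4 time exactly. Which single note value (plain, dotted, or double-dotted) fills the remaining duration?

The bar of 7/4 = 28 sixteenth notes.
In sixteenth notes: sixteenth note = 1; quarter note = 4; dotted half note = 12; dotted eighth note = 3.
Sum: 1 + 4 + 12 + 3 = 20.
Remaining: 28 − 20 = 8 sixteenth notes, which is a half note.

half note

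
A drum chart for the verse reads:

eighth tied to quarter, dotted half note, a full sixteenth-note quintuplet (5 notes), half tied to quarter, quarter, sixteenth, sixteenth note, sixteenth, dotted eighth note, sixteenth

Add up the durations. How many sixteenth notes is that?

45

Working in sixteenth notes: eighth tied to quarter (eighth + quarter) = 6; dotted half note = 12; a full sixteenth-note quintuplet (5 notes) (five quintuplet sixteenths span one quarter) = 4; half tied to quarter (half + quarter) = 12; quarter = 4; sixteenth = 1; sixteenth note = 1; sixteenth = 1; dotted eighth note = 3; sixteenth = 1.
Adding: 6 + 12 + 4 + 12 + 4 + 1 + 1 + 1 + 3 + 1 = 45 sixteenth notes.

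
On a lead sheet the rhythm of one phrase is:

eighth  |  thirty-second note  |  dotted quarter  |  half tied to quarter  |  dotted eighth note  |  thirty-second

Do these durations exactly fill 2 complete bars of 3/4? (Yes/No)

One bar of 3/4 = 24 thirty-second notes, so 2 bars = 48.
Convert each value to thirty-second notes: eighth = 4; thirty-second note = 1; dotted quarter = 12; half tied to quarter (half + quarter) = 24; dotted eighth note = 6; thirty-second = 1.
Total: 4 + 1 + 12 + 24 + 6 + 1 = 48.
48 equals 48, so the answer is Yes.

Yes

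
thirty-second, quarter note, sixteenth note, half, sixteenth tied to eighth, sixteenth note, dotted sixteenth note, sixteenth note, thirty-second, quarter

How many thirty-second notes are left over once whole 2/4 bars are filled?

One bar of 2/4 = 16 thirty-second notes.
Express everything in thirty-second notes: thirty-second = 1; quarter note = 8; sixteenth note = 2; half = 16; sixteenth tied to eighth (sixteenth + eighth) = 6; sixteenth note = 2; dotted sixteenth note = 3; sixteenth note = 2; thirty-second = 1; quarter = 8.
Sum: 1 + 8 + 2 + 16 + 6 + 2 + 3 + 2 + 1 + 8 = 49.
49 ÷ 16 = 3 complete bars with 1 thirty-second note remaining.

1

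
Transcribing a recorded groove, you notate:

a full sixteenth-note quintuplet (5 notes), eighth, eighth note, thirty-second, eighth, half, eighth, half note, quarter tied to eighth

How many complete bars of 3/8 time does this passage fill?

One bar of 3/8 = 12 thirty-second notes.
In thirty-second notes: a full sixteenth-note quintuplet (5 notes) (five quintuplet sixteenths span one quarter) = 8; eighth = 4; eighth note = 4; thirty-second = 1; eighth = 4; half = 16; eighth = 4; half note = 16; quarter tied to eighth (quarter + eighth) = 12.
Sum: 8 + 4 + 4 + 1 + 4 + 16 + 4 + 16 + 12 = 69.
69 ÷ 12 = 5 complete bars with 9 left over.

5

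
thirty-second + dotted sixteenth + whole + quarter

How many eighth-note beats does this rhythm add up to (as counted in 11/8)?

11

One eighth-note beat = 4 thirty-second notes.
Working in thirty-second notes: thirty-second = 1; dotted sixteenth = 3; whole = 32; quarter = 8.
Adding: 1 + 3 + 32 + 8 = 44.
44 ÷ 4 = 11 beats.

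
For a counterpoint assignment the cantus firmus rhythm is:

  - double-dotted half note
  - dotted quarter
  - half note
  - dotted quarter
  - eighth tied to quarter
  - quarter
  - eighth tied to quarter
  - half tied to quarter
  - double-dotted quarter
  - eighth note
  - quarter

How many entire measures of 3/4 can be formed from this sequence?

One bar of 3/4 = 12 sixteenth notes.
Convert each value to sixteenth notes: double-dotted half note = 14; dotted quarter = 6; half note = 8; dotted quarter = 6; eighth tied to quarter (eighth + quarter) = 6; quarter = 4; eighth tied to quarter (eighth + quarter) = 6; half tied to quarter (half + quarter) = 12; double-dotted quarter = 7; eighth note = 2; quarter = 4.
Adding: 14 + 6 + 8 + 6 + 6 + 4 + 6 + 12 + 7 + 2 + 4 = 75.
75 ÷ 12 = 6 complete bars with 3 left over.

6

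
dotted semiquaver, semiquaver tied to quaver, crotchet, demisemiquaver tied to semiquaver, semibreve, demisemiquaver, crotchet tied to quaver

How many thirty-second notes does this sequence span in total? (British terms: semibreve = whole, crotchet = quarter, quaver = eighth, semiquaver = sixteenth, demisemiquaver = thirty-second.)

Convert each value to thirty-second notes: dotted semiquaver = 3; semiquaver tied to quaver (semiquaver + quaver) = 6; crotchet = 8; demisemiquaver tied to semiquaver (demisemiquaver + semiquaver) = 3; semibreve = 32; demisemiquaver = 1; crotchet tied to quaver (crotchet + quaver) = 12.
Sum: 3 + 6 + 8 + 3 + 32 + 1 + 12 = 65 thirty-second notes.

65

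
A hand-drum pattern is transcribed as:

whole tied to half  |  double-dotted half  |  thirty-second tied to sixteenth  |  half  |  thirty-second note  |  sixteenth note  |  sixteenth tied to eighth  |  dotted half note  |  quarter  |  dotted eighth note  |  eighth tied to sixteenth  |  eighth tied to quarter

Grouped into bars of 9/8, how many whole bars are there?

4

One bar of 9/8 = 36 thirty-second notes.
In thirty-second notes: whole tied to half (whole + half) = 48; double-dotted half = 28; thirty-second tied to sixteenth (thirty-second + sixteenth) = 3; half = 16; thirty-second note = 1; sixteenth note = 2; sixteenth tied to eighth (sixteenth + eighth) = 6; dotted half note = 24; quarter = 8; dotted eighth note = 6; eighth tied to sixteenth (eighth + sixteenth) = 6; eighth tied to quarter (eighth + quarter) = 12.
Total: 48 + 28 + 3 + 16 + 1 + 2 + 6 + 24 + 8 + 6 + 6 + 12 = 160.
160 ÷ 36 = 4 complete bars with 16 left over.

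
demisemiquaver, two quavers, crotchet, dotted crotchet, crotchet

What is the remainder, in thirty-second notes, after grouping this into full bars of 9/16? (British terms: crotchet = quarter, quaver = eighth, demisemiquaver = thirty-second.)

One bar of 9/16 = 18 thirty-second notes.
Each duration in thirty-second notes: demisemiquaver = 1; quaver = 4; quaver = 4; crotchet = 8; dotted crotchet = 12; crotchet = 8.
Sum: 1 + 4 + 4 + 8 + 12 + 8 = 37.
37 ÷ 18 = 2 complete bars with 1 thirty-second note remaining.

1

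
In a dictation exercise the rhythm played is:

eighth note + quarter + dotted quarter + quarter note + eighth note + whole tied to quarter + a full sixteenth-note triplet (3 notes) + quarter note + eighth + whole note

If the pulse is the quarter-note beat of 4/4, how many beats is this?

One quarter-note beat = 2 eighth notes.
Each duration in eighth notes: eighth note = 1; quarter = 2; dotted quarter = 3; quarter note = 2; eighth note = 1; whole tied to quarter (whole + quarter) = 10; a full sixteenth-note triplet (3 notes) (three triplet sixteenths span one eighth) = 1; quarter note = 2; eighth = 1; whole note = 8.
Adding: 1 + 2 + 3 + 2 + 1 + 10 + 1 + 2 + 1 + 8 = 31.
31 ÷ 2 = 15.5 beats.

15.5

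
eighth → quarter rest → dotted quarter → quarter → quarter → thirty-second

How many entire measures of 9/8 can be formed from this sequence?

1

One bar of 9/8 = 36 thirty-second notes.
Working in thirty-second notes: eighth = 4; quarter rest = 8; dotted quarter = 12; quarter = 8; quarter = 8; thirty-second = 1.
Adding: 4 + 8 + 12 + 8 + 8 + 1 = 41.
41 ÷ 36 = 1 complete bar with 5 left over.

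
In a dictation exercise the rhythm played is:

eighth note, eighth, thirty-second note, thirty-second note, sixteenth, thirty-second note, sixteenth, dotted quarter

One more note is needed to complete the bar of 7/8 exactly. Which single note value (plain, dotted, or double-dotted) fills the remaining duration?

The bar of 7/8 = 28 thirty-second notes.
In thirty-second notes: eighth note = 4; eighth = 4; thirty-second note = 1; thirty-second note = 1; sixteenth = 2; thirty-second note = 1; sixteenth = 2; dotted quarter = 12.
Total: 4 + 4 + 1 + 1 + 2 + 1 + 2 + 12 = 27.
Remaining: 28 − 27 = 1 thirty-second note, which is a thirty-second note.

thirty-second note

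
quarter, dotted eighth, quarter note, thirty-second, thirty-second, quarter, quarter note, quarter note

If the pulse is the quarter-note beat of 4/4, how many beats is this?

6

One quarter-note beat = 8 thirty-second notes.
In thirty-second notes: quarter = 8; dotted eighth = 6; quarter note = 8; thirty-second = 1; thirty-second = 1; quarter = 8; quarter note = 8; quarter note = 8.
Total: 8 + 6 + 8 + 1 + 1 + 8 + 8 + 8 = 48.
48 ÷ 8 = 6 beats.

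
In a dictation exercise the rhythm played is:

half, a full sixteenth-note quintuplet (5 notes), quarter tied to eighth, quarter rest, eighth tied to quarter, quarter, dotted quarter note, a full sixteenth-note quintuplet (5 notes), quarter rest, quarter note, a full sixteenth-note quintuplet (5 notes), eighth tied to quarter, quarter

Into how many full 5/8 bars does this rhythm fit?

One bar of 5/8 = 5 eighth notes.
Working in eighth notes: half = 4; a full sixteenth-note quintuplet (5 notes) (five quintuplet sixteenths span one quarter) = 2; quarter tied to eighth (quarter + eighth) = 3; quarter rest = 2; eighth tied to quarter (eighth + quarter) = 3; quarter = 2; dotted quarter note = 3; a full sixteenth-note quintuplet (5 notes) (five quintuplet sixteenths span one quarter) = 2; quarter rest = 2; quarter note = 2; a full sixteenth-note quintuplet (5 notes) (five quintuplet sixteenths span one quarter) = 2; eighth tied to quarter (eighth + quarter) = 3; quarter = 2.
Total: 4 + 2 + 3 + 2 + 3 + 2 + 3 + 2 + 2 + 2 + 2 + 3 + 2 = 32.
32 ÷ 5 = 6 complete bars with 2 left over.

6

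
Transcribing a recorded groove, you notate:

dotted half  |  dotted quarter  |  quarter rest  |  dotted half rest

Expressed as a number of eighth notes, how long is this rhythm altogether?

Express everything in eighth notes: dotted half = 6; dotted quarter = 3; quarter rest = 2; dotted half rest = 6.
Total: 6 + 3 + 2 + 6 = 17 eighth notes.

17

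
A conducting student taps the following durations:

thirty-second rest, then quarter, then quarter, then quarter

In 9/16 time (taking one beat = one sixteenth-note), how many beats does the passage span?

12.5

One sixteenth-note beat = 2 thirty-second notes.
Working in thirty-second notes: thirty-second rest = 1; quarter = 8; quarter = 8; quarter = 8.
Altogether 1 + 8 + 8 + 8 = 25.
25 ÷ 2 = 12.5 beats.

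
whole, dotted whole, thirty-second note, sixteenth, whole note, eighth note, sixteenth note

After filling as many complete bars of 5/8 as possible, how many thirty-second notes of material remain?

1

One bar of 5/8 = 20 thirty-second notes.
Express everything in thirty-second notes: whole = 32; dotted whole = 48; thirty-second note = 1; sixteenth = 2; whole note = 32; eighth note = 4; sixteenth note = 2.
Altogether 32 + 48 + 1 + 2 + 32 + 4 + 2 = 121.
121 ÷ 20 = 6 complete bars with 1 thirty-second note remaining.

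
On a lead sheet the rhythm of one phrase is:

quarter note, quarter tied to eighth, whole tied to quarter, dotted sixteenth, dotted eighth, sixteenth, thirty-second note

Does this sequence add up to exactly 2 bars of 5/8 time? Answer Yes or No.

No

One bar of 5/8 = 20 thirty-second notes, so 2 bars = 40.
Convert each value to thirty-second notes: quarter note = 8; quarter tied to eighth (quarter + eighth) = 12; whole tied to quarter (whole + quarter) = 40; dotted sixteenth = 3; dotted eighth = 6; sixteenth = 2; thirty-second note = 1.
Sum: 8 + 12 + 40 + 3 + 6 + 2 + 1 = 72.
72 exceeds 40, so the answer is No.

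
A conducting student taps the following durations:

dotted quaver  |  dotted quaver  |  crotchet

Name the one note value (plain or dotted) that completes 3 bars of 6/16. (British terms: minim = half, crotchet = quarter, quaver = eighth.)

half note

3 bars of 6/16 = 18 sixteenth notes.
Working in sixteenth notes: dotted quaver = 3; dotted quaver = 3; crotchet = 4.
Sum: 3 + 3 + 4 = 10.
Remaining: 18 − 10 = 8 sixteenth notes, which is a half note.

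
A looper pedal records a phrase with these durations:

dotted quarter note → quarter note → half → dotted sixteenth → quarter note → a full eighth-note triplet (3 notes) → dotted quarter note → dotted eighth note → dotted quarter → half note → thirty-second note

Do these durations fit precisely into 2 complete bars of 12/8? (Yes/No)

One bar of 12/8 = 48 thirty-second notes, so 2 bars = 96.
Convert each value to thirty-second notes: dotted quarter note = 12; quarter note = 8; half = 16; dotted sixteenth = 3; quarter note = 8; a full eighth-note triplet (3 notes) (three triplet eighths span one quarter) = 8; dotted quarter note = 12; dotted eighth note = 6; dotted quarter = 12; half note = 16; thirty-second note = 1.
Total: 12 + 8 + 16 + 3 + 8 + 8 + 12 + 6 + 12 + 16 + 1 = 102.
102 exceeds 96, so the answer is No.

No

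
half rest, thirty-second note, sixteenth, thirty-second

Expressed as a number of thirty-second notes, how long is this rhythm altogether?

Each duration in thirty-second notes: half rest = 16; thirty-second note = 1; sixteenth = 2; thirty-second = 1.
Adding: 16 + 1 + 2 + 1 = 20 thirty-second notes.

20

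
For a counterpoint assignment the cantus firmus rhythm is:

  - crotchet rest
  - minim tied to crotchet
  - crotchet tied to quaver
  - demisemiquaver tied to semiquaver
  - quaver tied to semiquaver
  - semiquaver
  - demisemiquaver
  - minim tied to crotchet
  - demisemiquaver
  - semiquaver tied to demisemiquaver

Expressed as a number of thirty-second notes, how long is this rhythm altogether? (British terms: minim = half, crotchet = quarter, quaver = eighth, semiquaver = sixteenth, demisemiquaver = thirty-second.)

Each duration in thirty-second notes: crotchet rest = 8; minim tied to crotchet (minim + crotchet) = 24; crotchet tied to quaver (crotchet + quaver) = 12; demisemiquaver tied to semiquaver (demisemiquaver + semiquaver) = 3; quaver tied to semiquaver (quaver + semiquaver) = 6; semiquaver = 2; demisemiquaver = 1; minim tied to crotchet (minim + crotchet) = 24; demisemiquaver = 1; semiquaver tied to demisemiquaver (semiquaver + demisemiquaver) = 3.
Altogether 8 + 24 + 12 + 3 + 6 + 2 + 1 + 24 + 1 + 3 = 84 thirty-second notes.

84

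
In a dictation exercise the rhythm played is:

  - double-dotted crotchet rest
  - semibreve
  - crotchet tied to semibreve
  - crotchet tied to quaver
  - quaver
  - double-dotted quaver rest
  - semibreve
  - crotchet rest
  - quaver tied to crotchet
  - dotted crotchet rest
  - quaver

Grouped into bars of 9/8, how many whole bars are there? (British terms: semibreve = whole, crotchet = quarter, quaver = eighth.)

One bar of 9/8 = 36 thirty-second notes.
In thirty-second notes: double-dotted crotchet rest = 14; semibreve = 32; crotchet tied to semibreve (crotchet + semibreve) = 40; crotchet tied to quaver (crotchet + quaver) = 12; quaver = 4; double-dotted quaver rest = 7; semibreve = 32; crotchet rest = 8; quaver tied to crotchet (quaver + crotchet) = 12; dotted crotchet rest = 12; quaver = 4.
Total: 14 + 32 + 40 + 12 + 4 + 7 + 32 + 8 + 12 + 12 + 4 = 177.
177 ÷ 36 = 4 complete bars with 33 left over.

4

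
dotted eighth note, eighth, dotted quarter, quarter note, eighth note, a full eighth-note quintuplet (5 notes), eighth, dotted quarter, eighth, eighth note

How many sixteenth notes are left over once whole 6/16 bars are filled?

1

One bar of 6/16 = 6 sixteenth notes.
Convert each value to sixteenth notes: dotted eighth note = 3; eighth = 2; dotted quarter = 6; quarter note = 4; eighth note = 2; a full eighth-note quintuplet (5 notes) (five quintuplet eighths span one half) = 8; eighth = 2; dotted quarter = 6; eighth = 2; eighth note = 2.
Adding: 3 + 2 + 6 + 4 + 2 + 8 + 2 + 6 + 2 + 2 = 37.
37 ÷ 6 = 6 complete bars with 1 sixteenth note remaining.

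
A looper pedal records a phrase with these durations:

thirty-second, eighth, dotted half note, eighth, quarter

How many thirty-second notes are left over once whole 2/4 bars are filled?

9

One bar of 2/4 = 16 thirty-second notes.
Working in thirty-second notes: thirty-second = 1; eighth = 4; dotted half note = 24; eighth = 4; quarter = 8.
Total: 1 + 4 + 24 + 4 + 8 = 41.
41 ÷ 16 = 2 complete bars with 9 thirty-second notes remaining.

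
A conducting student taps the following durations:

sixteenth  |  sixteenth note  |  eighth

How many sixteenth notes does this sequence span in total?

4

Express everything in sixteenth notes: sixteenth = 1; sixteenth note = 1; eighth = 2.
Total: 1 + 1 + 2 = 4 sixteenth notes.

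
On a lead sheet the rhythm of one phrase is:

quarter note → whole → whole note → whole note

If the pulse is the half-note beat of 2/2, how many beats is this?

One half-note beat = 2 quarter notes.
Convert each value to quarter notes: quarter note = 1; whole = 4; whole note = 4; whole note = 4.
Altogether 1 + 4 + 4 + 4 = 13.
13 ÷ 2 = 6.5 beats.

6.5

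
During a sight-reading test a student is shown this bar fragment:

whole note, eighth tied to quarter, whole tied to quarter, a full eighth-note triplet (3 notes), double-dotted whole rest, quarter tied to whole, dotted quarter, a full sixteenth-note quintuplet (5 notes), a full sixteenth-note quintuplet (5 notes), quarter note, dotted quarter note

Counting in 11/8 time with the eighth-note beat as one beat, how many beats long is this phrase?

59

One eighth-note beat = 2 sixteenth notes.
Express everything in sixteenth notes: whole note = 16; eighth tied to quarter (eighth + quarter) = 6; whole tied to quarter (whole + quarter) = 20; a full eighth-note triplet (3 notes) (three triplet eighths span one quarter) = 4; double-dotted whole rest = 28; quarter tied to whole (quarter + whole) = 20; dotted quarter = 6; a full sixteenth-note quintuplet (5 notes) (five quintuplet sixteenths span one quarter) = 4; a full sixteenth-note quintuplet (5 notes) (five quintuplet sixteenths span one quarter) = 4; quarter note = 4; dotted quarter note = 6.
Total: 16 + 6 + 20 + 4 + 28 + 20 + 6 + 4 + 4 + 4 + 6 = 118.
118 ÷ 2 = 59 beats.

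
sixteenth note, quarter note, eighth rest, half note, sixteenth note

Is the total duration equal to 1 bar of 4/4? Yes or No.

Yes

One bar of 4/4 = 16 sixteenth notes.
Convert each value to sixteenth notes: sixteenth note = 1; quarter note = 4; eighth rest = 2; half note = 8; sixteenth note = 1.
Total: 1 + 4 + 2 + 8 + 1 = 16.
16 equals 16, so the answer is Yes.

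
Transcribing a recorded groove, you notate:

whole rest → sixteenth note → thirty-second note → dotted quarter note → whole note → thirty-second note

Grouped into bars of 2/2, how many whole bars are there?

One bar of 2/2 = 32 thirty-second notes.
Express everything in thirty-second notes: whole rest = 32; sixteenth note = 2; thirty-second note = 1; dotted quarter note = 12; whole note = 32; thirty-second note = 1.
Total: 32 + 2 + 1 + 12 + 32 + 1 = 80.
80 ÷ 32 = 2 complete bars with 16 left over.

2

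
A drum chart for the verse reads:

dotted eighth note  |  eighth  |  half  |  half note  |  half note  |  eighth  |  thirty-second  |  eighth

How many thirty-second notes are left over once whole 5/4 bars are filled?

27

One bar of 5/4 = 40 thirty-second notes.
In thirty-second notes: dotted eighth note = 6; eighth = 4; half = 16; half note = 16; half note = 16; eighth = 4; thirty-second = 1; eighth = 4.
Altogether 6 + 4 + 16 + 16 + 16 + 4 + 1 + 4 = 67.
67 ÷ 40 = 1 complete bar with 27 thirty-second notes remaining.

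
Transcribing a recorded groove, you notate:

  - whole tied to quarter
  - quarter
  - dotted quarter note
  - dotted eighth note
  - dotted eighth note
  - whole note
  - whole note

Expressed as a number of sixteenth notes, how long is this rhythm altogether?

68

Each duration in sixteenth notes: whole tied to quarter (whole + quarter) = 20; quarter = 4; dotted quarter note = 6; dotted eighth note = 3; dotted eighth note = 3; whole note = 16; whole note = 16.
Adding: 20 + 4 + 6 + 3 + 3 + 16 + 16 = 68 sixteenth notes.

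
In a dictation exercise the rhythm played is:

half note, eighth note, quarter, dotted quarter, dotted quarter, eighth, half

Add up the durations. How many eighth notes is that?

18

Express everything in eighth notes: half note = 4; eighth note = 1; quarter = 2; dotted quarter = 3; dotted quarter = 3; eighth = 1; half = 4.
Adding: 4 + 1 + 2 + 3 + 3 + 1 + 4 = 18 eighth notes.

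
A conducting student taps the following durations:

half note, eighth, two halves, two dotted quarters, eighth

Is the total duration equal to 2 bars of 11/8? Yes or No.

One bar of 11/8 = 11 eighth notes, so 2 bars = 22.
Convert each value to eighth notes: half note = 4; eighth = 1; half = 4; half = 4; dotted quarter = 3; dotted quarter = 3; eighth = 1.
Total: 4 + 1 + 4 + 4 + 3 + 3 + 1 = 20.
20 falls short of 22, so the answer is No.

No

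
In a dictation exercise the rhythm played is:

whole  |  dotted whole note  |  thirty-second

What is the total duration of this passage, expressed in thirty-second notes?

81

Working in thirty-second notes: whole = 32; dotted whole note = 48; thirty-second = 1.
Altogether 32 + 48 + 1 = 81 thirty-second notes.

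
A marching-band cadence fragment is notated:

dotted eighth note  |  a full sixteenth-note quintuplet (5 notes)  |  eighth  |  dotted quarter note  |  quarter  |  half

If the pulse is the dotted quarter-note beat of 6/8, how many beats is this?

One dotted quarter-note beat = 6 sixteenth notes.
Working in sixteenth notes: dotted eighth note = 3; a full sixteenth-note quintuplet (5 notes) (five quintuplet sixteenths span one quarter) = 4; eighth = 2; dotted quarter note = 6; quarter = 4; half = 8.
Sum: 3 + 4 + 2 + 6 + 4 + 8 = 27.
27 ÷ 6 = 4.5 beats.

4.5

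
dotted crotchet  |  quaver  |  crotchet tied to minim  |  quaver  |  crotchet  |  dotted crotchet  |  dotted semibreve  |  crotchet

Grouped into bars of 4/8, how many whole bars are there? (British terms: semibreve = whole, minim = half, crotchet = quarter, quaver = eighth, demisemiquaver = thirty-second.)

One bar of 4/8 = 4 eighth notes.
In eighth notes: dotted crotchet = 3; quaver = 1; crotchet tied to minim (crotchet + minim) = 6; quaver = 1; crotchet = 2; dotted crotchet = 3; dotted semibreve = 12; crotchet = 2.
Sum: 3 + 1 + 6 + 1 + 2 + 3 + 12 + 2 = 30.
30 ÷ 4 = 7 complete bars with 2 left over.

7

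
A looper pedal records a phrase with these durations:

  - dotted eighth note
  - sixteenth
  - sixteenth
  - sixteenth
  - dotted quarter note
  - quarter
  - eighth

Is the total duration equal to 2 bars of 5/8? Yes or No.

No

One bar of 5/8 = 10 sixteenth notes, so 2 bars = 20.
Express everything in sixteenth notes: dotted eighth note = 3; sixteenth = 1; sixteenth = 1; sixteenth = 1; dotted quarter note = 6; quarter = 4; eighth = 2.
Sum: 3 + 1 + 1 + 1 + 6 + 4 + 2 = 18.
18 falls short of 20, so the answer is No.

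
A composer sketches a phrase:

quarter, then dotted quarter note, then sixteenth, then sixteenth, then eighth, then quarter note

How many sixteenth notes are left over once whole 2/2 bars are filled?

2

One bar of 2/2 = 16 sixteenth notes.
Convert each value to sixteenth notes: quarter = 4; dotted quarter note = 6; sixteenth = 1; sixteenth = 1; eighth = 2; quarter note = 4.
Adding: 4 + 6 + 1 + 1 + 2 + 4 = 18.
18 ÷ 16 = 1 complete bar with 2 sixteenth notes remaining.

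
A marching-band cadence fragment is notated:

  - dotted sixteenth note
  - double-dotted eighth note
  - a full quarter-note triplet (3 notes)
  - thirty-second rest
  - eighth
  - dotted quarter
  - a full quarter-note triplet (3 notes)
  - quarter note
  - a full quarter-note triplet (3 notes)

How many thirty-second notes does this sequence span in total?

83

Express everything in thirty-second notes: dotted sixteenth note = 3; double-dotted eighth note = 7; a full quarter-note triplet (3 notes) (three triplet quarters span one half) = 16; thirty-second rest = 1; eighth = 4; dotted quarter = 12; a full quarter-note triplet (3 notes) (three triplet quarters span one half) = 16; quarter note = 8; a full quarter-note triplet (3 notes) (three triplet quarters span one half) = 16.
Sum: 3 + 7 + 16 + 1 + 4 + 12 + 16 + 8 + 16 = 83 thirty-second notes.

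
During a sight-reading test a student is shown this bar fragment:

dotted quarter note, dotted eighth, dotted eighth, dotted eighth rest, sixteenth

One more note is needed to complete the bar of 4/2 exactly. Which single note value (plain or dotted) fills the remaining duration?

The bar of 4/2 = 32 sixteenth notes.
In sixteenth notes: dotted quarter note = 6; dotted eighth = 3; dotted eighth = 3; dotted eighth rest = 3; sixteenth = 1.
Total: 6 + 3 + 3 + 3 + 1 = 16.
Remaining: 32 − 16 = 16 sixteenth notes, which is a whole note.

whole note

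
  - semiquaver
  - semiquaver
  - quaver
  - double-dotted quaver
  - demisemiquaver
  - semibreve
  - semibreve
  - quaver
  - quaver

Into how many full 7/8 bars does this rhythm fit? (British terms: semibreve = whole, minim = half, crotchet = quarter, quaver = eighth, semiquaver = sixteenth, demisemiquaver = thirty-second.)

3

One bar of 7/8 = 28 thirty-second notes.
Working in thirty-second notes: semiquaver = 2; semiquaver = 2; quaver = 4; double-dotted quaver = 7; demisemiquaver = 1; semibreve = 32; semibreve = 32; quaver = 4; quaver = 4.
Total: 2 + 2 + 4 + 7 + 1 + 32 + 32 + 4 + 4 = 88.
88 ÷ 28 = 3 complete bars with 4 left over.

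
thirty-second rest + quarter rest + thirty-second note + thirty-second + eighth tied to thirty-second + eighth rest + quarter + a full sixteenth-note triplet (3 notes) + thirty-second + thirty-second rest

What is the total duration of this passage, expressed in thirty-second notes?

34

Express everything in thirty-second notes: thirty-second rest = 1; quarter rest = 8; thirty-second note = 1; thirty-second = 1; eighth tied to thirty-second (eighth + thirty-second) = 5; eighth rest = 4; quarter = 8; a full sixteenth-note triplet (3 notes) (three triplet sixteenths span one eighth) = 4; thirty-second = 1; thirty-second rest = 1.
Altogether 1 + 8 + 1 + 1 + 5 + 4 + 8 + 4 + 1 + 1 = 34 thirty-second notes.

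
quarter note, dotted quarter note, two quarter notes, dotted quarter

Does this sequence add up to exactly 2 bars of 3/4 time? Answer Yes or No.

One bar of 3/4 = 6 eighth notes, so 2 bars = 12.
In eighth notes: quarter note = 2; dotted quarter note = 3; quarter note = 2; quarter note = 2; dotted quarter = 3.
Total: 2 + 3 + 2 + 2 + 3 = 12.
12 equals 12, so the answer is Yes.

Yes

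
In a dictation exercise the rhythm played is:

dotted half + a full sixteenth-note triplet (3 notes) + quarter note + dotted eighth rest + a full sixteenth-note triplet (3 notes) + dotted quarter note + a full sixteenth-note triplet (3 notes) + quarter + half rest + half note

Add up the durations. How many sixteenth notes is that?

51

Each duration in sixteenth notes: dotted half = 12; a full sixteenth-note triplet (3 notes) (three triplet sixteenths span one eighth) = 2; quarter note = 4; dotted eighth rest = 3; a full sixteenth-note triplet (3 notes) (three triplet sixteenths span one eighth) = 2; dotted quarter note = 6; a full sixteenth-note triplet (3 notes) (three triplet sixteenths span one eighth) = 2; quarter = 4; half rest = 8; half note = 8.
Altogether 12 + 2 + 4 + 3 + 2 + 6 + 2 + 4 + 8 + 8 = 51 sixteenth notes.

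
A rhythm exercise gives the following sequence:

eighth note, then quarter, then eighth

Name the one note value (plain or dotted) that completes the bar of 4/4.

The bar of 4/4 = 8 eighth notes.
Each duration in eighth notes: eighth note = 1; quarter = 2; eighth = 1.
Sum: 1 + 2 + 1 = 4.
Remaining: 8 − 4 = 4 eighth notes, which is a half note.

half note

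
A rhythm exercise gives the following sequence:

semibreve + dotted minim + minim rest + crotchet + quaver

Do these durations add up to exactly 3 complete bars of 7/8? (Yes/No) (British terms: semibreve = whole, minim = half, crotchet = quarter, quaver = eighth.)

One bar of 7/8 = 7 eighth notes, so 3 bars = 21.
Each duration in eighth notes: semibreve = 8; dotted minim = 6; minim rest = 4; crotchet = 2; quaver = 1.
Sum: 8 + 6 + 4 + 2 + 1 = 21.
21 equals 21, so the answer is Yes.

Yes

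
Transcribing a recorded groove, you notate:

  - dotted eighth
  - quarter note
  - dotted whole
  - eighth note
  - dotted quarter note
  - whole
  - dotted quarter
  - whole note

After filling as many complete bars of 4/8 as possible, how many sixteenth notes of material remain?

One bar of 4/8 = 8 sixteenth notes.
In sixteenth notes: dotted eighth = 3; quarter note = 4; dotted whole = 24; eighth note = 2; dotted quarter note = 6; whole = 16; dotted quarter = 6; whole note = 16.
Sum: 3 + 4 + 24 + 2 + 6 + 16 + 6 + 16 = 77.
77 ÷ 8 = 9 complete bars with 5 sixteenth notes remaining.

5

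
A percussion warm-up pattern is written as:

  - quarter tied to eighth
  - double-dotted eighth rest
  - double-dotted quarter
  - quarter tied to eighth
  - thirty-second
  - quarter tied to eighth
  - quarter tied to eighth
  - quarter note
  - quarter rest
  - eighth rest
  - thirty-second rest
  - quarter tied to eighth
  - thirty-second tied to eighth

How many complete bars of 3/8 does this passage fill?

9

One bar of 3/8 = 12 thirty-second notes.
Express everything in thirty-second notes: quarter tied to eighth (quarter + eighth) = 12; double-dotted eighth rest = 7; double-dotted quarter = 14; quarter tied to eighth (quarter + eighth) = 12; thirty-second = 1; quarter tied to eighth (quarter + eighth) = 12; quarter tied to eighth (quarter + eighth) = 12; quarter note = 8; quarter rest = 8; eighth rest = 4; thirty-second rest = 1; quarter tied to eighth (quarter + eighth) = 12; thirty-second tied to eighth (thirty-second + eighth) = 5.
Adding: 12 + 7 + 14 + 12 + 1 + 12 + 12 + 8 + 8 + 4 + 1 + 12 + 5 = 108.
108 ÷ 12 = 9 complete bars with 0 left over.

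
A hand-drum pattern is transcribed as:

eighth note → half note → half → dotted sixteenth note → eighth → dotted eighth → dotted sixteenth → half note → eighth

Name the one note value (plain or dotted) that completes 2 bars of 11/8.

2 bars of 11/8 = 88 thirty-second notes.
Working in thirty-second notes: eighth note = 4; half note = 16; half = 16; dotted sixteenth note = 3; eighth = 4; dotted eighth = 6; dotted sixteenth = 3; half note = 16; eighth = 4.
Adding: 4 + 16 + 16 + 3 + 4 + 6 + 3 + 16 + 4 = 72.
Remaining: 88 − 72 = 16 thirty-second notes, which is a half note.

half note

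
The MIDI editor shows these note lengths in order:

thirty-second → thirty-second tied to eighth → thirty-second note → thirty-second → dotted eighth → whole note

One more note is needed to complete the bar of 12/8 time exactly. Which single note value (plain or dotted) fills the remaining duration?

The bar of 12/8 = 48 thirty-second notes.
Each duration in thirty-second notes: thirty-second = 1; thirty-second tied to eighth (thirty-second + eighth) = 5; thirty-second note = 1; thirty-second = 1; dotted eighth = 6; whole note = 32.
Sum: 1 + 5 + 1 + 1 + 6 + 32 = 46.
Remaining: 48 − 46 = 2 thirty-second notes, which is a sixteenth note.

sixteenth note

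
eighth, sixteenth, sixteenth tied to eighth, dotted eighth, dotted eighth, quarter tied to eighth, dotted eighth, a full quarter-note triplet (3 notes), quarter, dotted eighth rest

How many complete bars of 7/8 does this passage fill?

2

One bar of 7/8 = 14 sixteenth notes.
Convert each value to sixteenth notes: eighth = 2; sixteenth = 1; sixteenth tied to eighth (sixteenth + eighth) = 3; dotted eighth = 3; dotted eighth = 3; quarter tied to eighth (quarter + eighth) = 6; dotted eighth = 3; a full quarter-note triplet (3 notes) (three triplet quarters span one half) = 8; quarter = 4; dotted eighth rest = 3.
Total: 2 + 1 + 3 + 3 + 3 + 6 + 3 + 8 + 4 + 3 = 36.
36 ÷ 14 = 2 complete bars with 8 left over.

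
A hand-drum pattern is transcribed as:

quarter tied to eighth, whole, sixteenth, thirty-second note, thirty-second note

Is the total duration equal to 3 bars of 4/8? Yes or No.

One bar of 4/8 = 16 thirty-second notes, so 3 bars = 48.
Convert each value to thirty-second notes: quarter tied to eighth (quarter + eighth) = 12; whole = 32; sixteenth = 2; thirty-second note = 1; thirty-second note = 1.
Total: 12 + 32 + 2 + 1 + 1 = 48.
48 equals 48, so the answer is Yes.

Yes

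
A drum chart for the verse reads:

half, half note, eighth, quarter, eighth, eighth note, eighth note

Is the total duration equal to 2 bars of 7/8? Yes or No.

Yes

One bar of 7/8 = 7 eighth notes, so 2 bars = 14.
In eighth notes: half = 4; half note = 4; eighth = 1; quarter = 2; eighth = 1; eighth note = 1; eighth note = 1.
Total: 4 + 4 + 1 + 2 + 1 + 1 + 1 = 14.
14 equals 14, so the answer is Yes.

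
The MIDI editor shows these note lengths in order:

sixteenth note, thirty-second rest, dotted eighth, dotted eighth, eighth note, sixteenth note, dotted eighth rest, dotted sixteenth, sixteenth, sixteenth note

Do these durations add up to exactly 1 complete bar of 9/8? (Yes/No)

One bar of 9/8 = 36 thirty-second notes.
Express everything in thirty-second notes: sixteenth note = 2; thirty-second rest = 1; dotted eighth = 6; dotted eighth = 6; eighth note = 4; sixteenth note = 2; dotted eighth rest = 6; dotted sixteenth = 3; sixteenth = 2; sixteenth note = 2.
Altogether 2 + 1 + 6 + 6 + 4 + 2 + 6 + 3 + 2 + 2 = 34.
34 falls short of 36, so the answer is No.

No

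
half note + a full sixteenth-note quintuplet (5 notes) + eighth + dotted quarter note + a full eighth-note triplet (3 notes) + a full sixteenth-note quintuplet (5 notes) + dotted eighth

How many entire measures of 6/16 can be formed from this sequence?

5

One bar of 6/16 = 6 sixteenth notes.
Express everything in sixteenth notes: half note = 8; a full sixteenth-note quintuplet (5 notes) (five quintuplet sixteenths span one quarter) = 4; eighth = 2; dotted quarter note = 6; a full eighth-note triplet (3 notes) (three triplet eighths span one quarter) = 4; a full sixteenth-note quintuplet (5 notes) (five quintuplet sixteenths span one quarter) = 4; dotted eighth = 3.
Adding: 8 + 4 + 2 + 6 + 4 + 4 + 3 = 31.
31 ÷ 6 = 5 complete bars with 1 left over.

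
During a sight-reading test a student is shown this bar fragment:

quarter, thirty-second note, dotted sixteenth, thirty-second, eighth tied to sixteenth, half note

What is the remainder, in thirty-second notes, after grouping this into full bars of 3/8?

One bar of 3/8 = 12 thirty-second notes.
Express everything in thirty-second notes: quarter = 8; thirty-second note = 1; dotted sixteenth = 3; thirty-second = 1; eighth tied to sixteenth (eighth + sixteenth) = 6; half note = 16.
Adding: 8 + 1 + 3 + 1 + 6 + 16 = 35.
35 ÷ 12 = 2 complete bars with 11 thirty-second notes remaining.

11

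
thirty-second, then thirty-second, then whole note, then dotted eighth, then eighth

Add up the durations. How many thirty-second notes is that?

Express everything in thirty-second notes: thirty-second = 1; thirty-second = 1; whole note = 32; dotted eighth = 6; eighth = 4.
Adding: 1 + 1 + 32 + 6 + 4 = 44 thirty-second notes.

44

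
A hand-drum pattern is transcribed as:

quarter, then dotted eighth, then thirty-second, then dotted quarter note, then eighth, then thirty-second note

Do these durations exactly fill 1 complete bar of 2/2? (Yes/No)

Yes

One bar of 2/2 = 32 thirty-second notes.
Express everything in thirty-second notes: quarter = 8; dotted eighth = 6; thirty-second = 1; dotted quarter note = 12; eighth = 4; thirty-second note = 1.
Altogether 8 + 6 + 1 + 12 + 4 + 1 = 32.
32 equals 32, so the answer is Yes.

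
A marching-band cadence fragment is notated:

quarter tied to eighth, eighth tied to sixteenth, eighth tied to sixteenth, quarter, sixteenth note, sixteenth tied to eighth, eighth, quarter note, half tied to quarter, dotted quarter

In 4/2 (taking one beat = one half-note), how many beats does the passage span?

One half-note beat = 8 sixteenth notes.
Each duration in sixteenth notes: quarter tied to eighth (quarter + eighth) = 6; eighth tied to sixteenth (eighth + sixteenth) = 3; eighth tied to sixteenth (eighth + sixteenth) = 3; quarter = 4; sixteenth note = 1; sixteenth tied to eighth (sixteenth + eighth) = 3; eighth = 2; quarter note = 4; half tied to quarter (half + quarter) = 12; dotted quarter = 6.
Altogether 6 + 3 + 3 + 4 + 1 + 3 + 2 + 4 + 12 + 6 = 44.
44 ÷ 8 = 5.5 beats.

5.5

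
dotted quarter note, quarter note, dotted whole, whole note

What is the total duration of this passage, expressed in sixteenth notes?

50

Each duration in sixteenth notes: dotted quarter note = 6; quarter note = 4; dotted whole = 24; whole note = 16.
Total: 6 + 4 + 24 + 16 = 50 sixteenth notes.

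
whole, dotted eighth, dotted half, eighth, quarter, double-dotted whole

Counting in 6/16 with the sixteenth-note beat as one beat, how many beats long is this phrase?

One sixteenth-note beat = 2 thirty-second notes.
Each duration in thirty-second notes: whole = 32; dotted eighth = 6; dotted half = 24; eighth = 4; quarter = 8; double-dotted whole = 56.
Altogether 32 + 6 + 24 + 4 + 8 + 56 = 130.
130 ÷ 2 = 65 beats.

65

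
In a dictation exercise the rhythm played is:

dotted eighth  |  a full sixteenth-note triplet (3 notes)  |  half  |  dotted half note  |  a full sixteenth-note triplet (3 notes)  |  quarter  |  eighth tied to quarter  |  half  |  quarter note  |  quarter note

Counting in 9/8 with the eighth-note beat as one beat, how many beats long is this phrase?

26.5

One eighth-note beat = 2 sixteenth notes.
Convert each value to sixteenth notes: dotted eighth = 3; a full sixteenth-note triplet (3 notes) (three triplet sixteenths span one eighth) = 2; half = 8; dotted half note = 12; a full sixteenth-note triplet (3 notes) (three triplet sixteenths span one eighth) = 2; quarter = 4; eighth tied to quarter (eighth + quarter) = 6; half = 8; quarter note = 4; quarter note = 4.
Adding: 3 + 2 + 8 + 12 + 2 + 4 + 6 + 8 + 4 + 4 = 53.
53 ÷ 2 = 26.5 beats.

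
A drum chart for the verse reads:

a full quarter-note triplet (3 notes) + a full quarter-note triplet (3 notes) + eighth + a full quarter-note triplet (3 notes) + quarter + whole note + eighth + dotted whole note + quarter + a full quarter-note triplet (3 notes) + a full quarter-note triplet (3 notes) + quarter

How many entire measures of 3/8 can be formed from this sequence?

One bar of 3/8 = 3 eighth notes.
Express everything in eighth notes: a full quarter-note triplet (3 notes) (three triplet quarters span one half) = 4; a full quarter-note triplet (3 notes) (three triplet quarters span one half) = 4; eighth = 1; a full quarter-note triplet (3 notes) (three triplet quarters span one half) = 4; quarter = 2; whole note = 8; eighth = 1; dotted whole note = 12; quarter = 2; a full quarter-note triplet (3 notes) (three triplet quarters span one half) = 4; a full quarter-note triplet (3 notes) (three triplet quarters span one half) = 4; quarter = 2.
Total: 4 + 4 + 1 + 4 + 2 + 8 + 1 + 12 + 2 + 4 + 4 + 2 = 48.
48 ÷ 3 = 16 complete bars with 0 left over.

16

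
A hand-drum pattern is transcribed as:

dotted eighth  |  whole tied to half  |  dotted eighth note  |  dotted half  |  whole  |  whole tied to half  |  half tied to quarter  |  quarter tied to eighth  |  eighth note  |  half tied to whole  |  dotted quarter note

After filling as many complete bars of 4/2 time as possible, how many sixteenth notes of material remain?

4

One bar of 4/2 = 32 sixteenth notes.
Working in sixteenth notes: dotted eighth = 3; whole tied to half (whole + half) = 24; dotted eighth note = 3; dotted half = 12; whole = 16; whole tied to half (whole + half) = 24; half tied to quarter (half + quarter) = 12; quarter tied to eighth (quarter + eighth) = 6; eighth note = 2; half tied to whole (half + whole) = 24; dotted quarter note = 6.
Adding: 3 + 24 + 3 + 12 + 16 + 24 + 12 + 6 + 2 + 24 + 6 = 132.
132 ÷ 32 = 4 complete bars with 4 sixteenth notes remaining.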